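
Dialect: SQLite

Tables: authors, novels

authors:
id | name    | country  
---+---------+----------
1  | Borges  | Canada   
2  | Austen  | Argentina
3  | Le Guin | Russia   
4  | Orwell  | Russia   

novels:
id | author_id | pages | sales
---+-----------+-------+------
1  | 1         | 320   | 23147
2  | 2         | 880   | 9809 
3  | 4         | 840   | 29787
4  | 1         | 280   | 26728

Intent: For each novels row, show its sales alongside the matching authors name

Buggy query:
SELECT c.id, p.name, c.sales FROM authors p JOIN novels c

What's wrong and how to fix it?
Bug: Missing join condition: each novels row is matched to all authors rows instead of just its own

Fix: Add ON c.author_id = p.id to the JOIN

Corrected query:
SELECT c.id, p.name, c.sales FROM authors p JOIN novels c ON c.author_id = p.id

Result:
id | name   | sales
---+--------+------
1  | Borges | 23147
2  | Austen | 9809 
3  | Orwell | 29787
4  | Borges | 26728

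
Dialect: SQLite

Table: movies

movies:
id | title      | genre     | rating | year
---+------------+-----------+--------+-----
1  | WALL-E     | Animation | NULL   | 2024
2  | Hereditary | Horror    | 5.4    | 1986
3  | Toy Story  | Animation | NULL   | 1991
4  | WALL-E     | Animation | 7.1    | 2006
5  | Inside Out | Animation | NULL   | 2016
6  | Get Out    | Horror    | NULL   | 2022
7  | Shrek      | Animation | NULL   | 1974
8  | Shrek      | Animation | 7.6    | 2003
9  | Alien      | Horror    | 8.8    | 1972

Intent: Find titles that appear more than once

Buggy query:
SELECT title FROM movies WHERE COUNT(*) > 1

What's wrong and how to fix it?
Bug: COUNT(*) is an aggregate and cannot be used in WHERE

Fix: Group first, then use HAVING for the count condition

Corrected query:
SELECT title FROM movies GROUP BY title HAVING COUNT(*) > 1

Result:
title 
------
Shrek 
WALL-E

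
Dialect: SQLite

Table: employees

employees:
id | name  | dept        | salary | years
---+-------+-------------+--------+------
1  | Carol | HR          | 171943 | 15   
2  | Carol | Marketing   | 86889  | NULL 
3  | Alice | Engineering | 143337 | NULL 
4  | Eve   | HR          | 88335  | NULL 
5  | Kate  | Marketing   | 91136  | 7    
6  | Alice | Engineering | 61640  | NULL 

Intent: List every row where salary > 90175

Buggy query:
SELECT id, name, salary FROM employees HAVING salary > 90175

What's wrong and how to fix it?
Bug: This is a non-aggregate query (no GROUP BY, no aggregates), so in SQLite the HAVING clause is invalid here; a row-level condition belongs in WHERE

Fix: Use WHERE for row-level filtering

Corrected query:
SELECT id, name, salary FROM employees WHERE salary > 90175

Result:
id | name  | salary
---+-------+-------
1  | Carol | 171943
3  | Alice | 143337
5  | Kate  | 91136 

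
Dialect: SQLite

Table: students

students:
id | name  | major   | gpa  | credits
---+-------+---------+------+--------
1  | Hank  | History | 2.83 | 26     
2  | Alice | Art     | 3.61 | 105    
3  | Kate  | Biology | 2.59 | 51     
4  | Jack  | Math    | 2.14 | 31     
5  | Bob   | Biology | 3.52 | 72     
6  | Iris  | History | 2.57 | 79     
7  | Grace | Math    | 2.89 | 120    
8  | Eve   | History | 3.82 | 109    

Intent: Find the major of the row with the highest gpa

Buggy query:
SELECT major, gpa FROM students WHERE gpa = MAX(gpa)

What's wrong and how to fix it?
Bug: MAX(gpa) is an aggregate and cannot be used directly in WHERE

Fix: Use a subquery: WHERE gpa = (SELECT MAX(gpa) FROM students)

Corrected query:
SELECT major, gpa FROM students WHERE gpa = (SELECT MAX(gpa) FROM students)

Result:
major   | gpa 
--------+-----
History | 3.82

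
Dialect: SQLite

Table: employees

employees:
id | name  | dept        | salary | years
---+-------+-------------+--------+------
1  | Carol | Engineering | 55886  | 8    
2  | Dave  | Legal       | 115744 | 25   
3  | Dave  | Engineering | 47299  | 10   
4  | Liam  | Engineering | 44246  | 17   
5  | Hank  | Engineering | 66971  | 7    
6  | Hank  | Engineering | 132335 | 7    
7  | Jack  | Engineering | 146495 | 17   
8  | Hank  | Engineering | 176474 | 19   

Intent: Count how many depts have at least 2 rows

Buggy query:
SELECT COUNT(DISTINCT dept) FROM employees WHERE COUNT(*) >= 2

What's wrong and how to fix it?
Bug: WHERE filters individual rows, not groups, so a group-level COUNT is invalid there

Fix: Group first with HAVING COUNT(*) >= 2, then COUNT the resulting groups

Corrected query:
SELECT COUNT(*) FROM (SELECT dept FROM employees GROUP BY dept HAVING COUNT(*) >= 2)

Result:
COUNT(*)
--------
1       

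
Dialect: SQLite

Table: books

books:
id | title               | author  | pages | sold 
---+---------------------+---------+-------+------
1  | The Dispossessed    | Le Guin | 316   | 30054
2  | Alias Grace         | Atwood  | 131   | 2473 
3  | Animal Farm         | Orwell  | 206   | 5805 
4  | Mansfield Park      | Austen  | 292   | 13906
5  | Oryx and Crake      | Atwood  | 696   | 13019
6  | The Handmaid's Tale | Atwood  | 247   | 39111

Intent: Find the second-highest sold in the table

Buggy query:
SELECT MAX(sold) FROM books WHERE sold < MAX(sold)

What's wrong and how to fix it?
Bug: The inner MAX is an aggregate inside WHERE, which is not allowed

Fix: Put the inner MAX in a scalar subquery

Corrected query:
SELECT MAX(sold) FROM books WHERE sold < (SELECT MAX(sold) FROM books)

Result:
MAX(sold)
---------
30054    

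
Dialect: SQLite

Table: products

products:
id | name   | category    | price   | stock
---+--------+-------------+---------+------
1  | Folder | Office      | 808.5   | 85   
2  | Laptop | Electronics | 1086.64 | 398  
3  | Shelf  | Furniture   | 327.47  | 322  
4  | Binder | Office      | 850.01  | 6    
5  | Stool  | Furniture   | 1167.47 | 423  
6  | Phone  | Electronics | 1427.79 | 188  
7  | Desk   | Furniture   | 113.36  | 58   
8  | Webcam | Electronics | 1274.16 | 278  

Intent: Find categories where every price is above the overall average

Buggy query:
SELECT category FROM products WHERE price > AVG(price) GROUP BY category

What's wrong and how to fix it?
Bug: WHERE evaluates per row before aggregation, so AVG() is unavailable

Fix: Compute the overall average in a scalar subquery and compare each group's MIN against it in HAVING

Corrected query:
SELECT category FROM products GROUP BY category HAVING MIN(price) > (SELECT AVG(price) FROM products)

Result:
category   
-----------
Electronics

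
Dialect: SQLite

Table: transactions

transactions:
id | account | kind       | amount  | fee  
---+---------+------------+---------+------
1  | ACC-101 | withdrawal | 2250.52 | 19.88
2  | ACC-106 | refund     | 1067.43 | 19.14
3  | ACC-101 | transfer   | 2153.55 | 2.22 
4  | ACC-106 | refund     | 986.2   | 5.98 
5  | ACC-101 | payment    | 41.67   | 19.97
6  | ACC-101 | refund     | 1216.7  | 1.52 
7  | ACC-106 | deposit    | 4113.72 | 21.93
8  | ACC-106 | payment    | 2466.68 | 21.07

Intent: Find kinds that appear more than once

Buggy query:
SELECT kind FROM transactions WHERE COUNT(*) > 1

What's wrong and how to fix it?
Bug: WHERE can't reference COUNT(*); aggregates are computed after WHERE

Fix: Group first, then use HAVING for the count condition

Corrected query:
SELECT kind FROM transactions GROUP BY kind HAVING COUNT(*) > 1

Result:
kind   
-------
payment
refund 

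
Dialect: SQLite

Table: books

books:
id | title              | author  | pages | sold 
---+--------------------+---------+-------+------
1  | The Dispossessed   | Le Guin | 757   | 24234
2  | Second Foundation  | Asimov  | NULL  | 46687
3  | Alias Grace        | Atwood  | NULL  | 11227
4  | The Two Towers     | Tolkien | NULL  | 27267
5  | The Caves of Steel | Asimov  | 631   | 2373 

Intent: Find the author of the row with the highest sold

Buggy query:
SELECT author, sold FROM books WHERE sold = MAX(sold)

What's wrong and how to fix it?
Bug: WHERE is evaluated per row; an aggregate over the whole table isn't defined there

Fix: Wrap MAX in a scalar subquery so WHERE compares against a single value

Corrected query:
SELECT author, sold FROM books WHERE sold = (SELECT MAX(sold) FROM books)

Result:
author | sold 
-------+------
Asimov | 46687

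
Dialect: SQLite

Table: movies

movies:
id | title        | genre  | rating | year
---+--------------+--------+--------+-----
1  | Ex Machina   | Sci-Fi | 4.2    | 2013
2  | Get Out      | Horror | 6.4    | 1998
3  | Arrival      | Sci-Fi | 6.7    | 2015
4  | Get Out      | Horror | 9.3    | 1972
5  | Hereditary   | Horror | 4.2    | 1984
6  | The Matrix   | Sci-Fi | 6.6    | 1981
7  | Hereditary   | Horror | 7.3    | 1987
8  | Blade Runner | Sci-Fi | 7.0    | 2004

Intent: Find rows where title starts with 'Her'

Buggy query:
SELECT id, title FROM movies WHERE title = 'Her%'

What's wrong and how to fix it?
Bug: Wildcards only work with LIKE; '=' treats '%' as a literal character

Fix: Replace '=' with LIKE so 'Her%' is treated as a pattern

Corrected query:
SELECT id, title FROM movies WHERE title LIKE 'Her%'

Result:
id | title     
---+-----------
5  | Hereditary
7  | Hereditary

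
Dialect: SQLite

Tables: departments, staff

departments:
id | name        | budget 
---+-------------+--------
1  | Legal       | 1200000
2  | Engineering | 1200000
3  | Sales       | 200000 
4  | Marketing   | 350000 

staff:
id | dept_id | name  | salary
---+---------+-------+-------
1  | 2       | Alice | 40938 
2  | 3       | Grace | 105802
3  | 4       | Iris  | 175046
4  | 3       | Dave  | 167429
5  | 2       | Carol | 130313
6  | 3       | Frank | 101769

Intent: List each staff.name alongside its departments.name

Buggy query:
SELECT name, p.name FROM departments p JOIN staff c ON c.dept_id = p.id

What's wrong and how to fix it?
Bug: Both tables have a 'name' column; the unqualified reference is ambiguous

Fix: Qualify the column with its table alias (c.name)

Corrected query:
SELECT c.name, p.name FROM departments p JOIN staff c ON c.dept_id = p.id

Result:
name  | name       
------+------------
Alice | Engineering
Grace | Sales      
Iris  | Marketing  
Dave  | Sales      
Carol | Engineering
Frank | Sales      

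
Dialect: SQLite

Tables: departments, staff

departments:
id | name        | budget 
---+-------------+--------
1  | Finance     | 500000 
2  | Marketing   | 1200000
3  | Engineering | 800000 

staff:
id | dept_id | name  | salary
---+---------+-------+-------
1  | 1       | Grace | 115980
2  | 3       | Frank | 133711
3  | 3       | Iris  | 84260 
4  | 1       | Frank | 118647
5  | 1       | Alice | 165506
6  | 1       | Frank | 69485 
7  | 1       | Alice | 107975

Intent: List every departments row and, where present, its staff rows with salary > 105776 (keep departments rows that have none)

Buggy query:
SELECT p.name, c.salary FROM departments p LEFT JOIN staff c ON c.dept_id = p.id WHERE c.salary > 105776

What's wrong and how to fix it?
Bug: A WHERE condition on the right-hand table after LEFT JOIN drops unmatched parents

Fix: Put 'c.salary > 105776' in the JOIN's ON clause instead of WHERE

Corrected query:
SELECT p.name, c.salary FROM departments p LEFT JOIN staff c ON c.dept_id = p.id AND c.salary > 105776

Result:
name        | salary
------------+-------
Finance     | 107975
Finance     | 115980
Finance     | 118647
Finance     | 165506
Marketing   | NULL  
Engineering | 133711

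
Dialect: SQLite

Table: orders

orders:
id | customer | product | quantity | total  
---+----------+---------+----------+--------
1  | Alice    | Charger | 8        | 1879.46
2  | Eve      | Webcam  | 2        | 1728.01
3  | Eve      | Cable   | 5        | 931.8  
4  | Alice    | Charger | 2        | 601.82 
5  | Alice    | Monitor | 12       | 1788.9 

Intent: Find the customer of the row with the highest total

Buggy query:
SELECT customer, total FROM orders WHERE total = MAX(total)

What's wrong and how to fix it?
Bug: WHERE is evaluated per row; an aggregate over the whole table isn't defined there

Fix: Use a subquery: WHERE total = (SELECT MAX(total) FROM orders)

Corrected query:
SELECT customer, total FROM orders WHERE total = (SELECT MAX(total) FROM orders)

Result:
customer | total  
---------+--------
Alice    | 1879.46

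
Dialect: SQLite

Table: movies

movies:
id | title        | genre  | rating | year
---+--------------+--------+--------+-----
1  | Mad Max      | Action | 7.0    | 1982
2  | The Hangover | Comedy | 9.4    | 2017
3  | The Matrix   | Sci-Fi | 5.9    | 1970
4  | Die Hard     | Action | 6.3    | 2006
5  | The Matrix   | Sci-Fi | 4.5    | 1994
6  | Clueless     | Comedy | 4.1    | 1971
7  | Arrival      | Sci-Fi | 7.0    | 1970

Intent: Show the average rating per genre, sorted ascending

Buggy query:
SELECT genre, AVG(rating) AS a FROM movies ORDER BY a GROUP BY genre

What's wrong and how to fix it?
Bug: ORDER BY appears before GROUP BY; SQL clause order requires GROUP BY first

Fix: Move ORDER BY to the end, after GROUP BY

Corrected query:
SELECT genre, AVG(rating) AS a FROM movies GROUP BY genre ORDER BY a

Result:
genre  | a   
-------+-----
Sci-Fi | 5.8 
Action | 6.65
Comedy | 6.75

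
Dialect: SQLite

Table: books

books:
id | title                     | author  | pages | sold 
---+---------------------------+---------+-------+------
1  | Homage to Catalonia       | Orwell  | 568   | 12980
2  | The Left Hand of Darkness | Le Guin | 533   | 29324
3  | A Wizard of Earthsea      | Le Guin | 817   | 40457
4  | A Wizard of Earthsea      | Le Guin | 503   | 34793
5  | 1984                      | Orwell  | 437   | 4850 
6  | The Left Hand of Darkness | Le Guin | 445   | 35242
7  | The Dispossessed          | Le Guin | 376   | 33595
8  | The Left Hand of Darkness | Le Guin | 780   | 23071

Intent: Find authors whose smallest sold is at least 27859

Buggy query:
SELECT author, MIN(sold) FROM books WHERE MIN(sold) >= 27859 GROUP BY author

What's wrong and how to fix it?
Bug: Aggregates like MIN are computed per group after WHERE runs

Fix: Replace WHERE with HAVING after the GROUP BY

Corrected query:
SELECT author, MIN(sold) FROM books GROUP BY author HAVING MIN(sold) >= 27859

Result:
(no rows)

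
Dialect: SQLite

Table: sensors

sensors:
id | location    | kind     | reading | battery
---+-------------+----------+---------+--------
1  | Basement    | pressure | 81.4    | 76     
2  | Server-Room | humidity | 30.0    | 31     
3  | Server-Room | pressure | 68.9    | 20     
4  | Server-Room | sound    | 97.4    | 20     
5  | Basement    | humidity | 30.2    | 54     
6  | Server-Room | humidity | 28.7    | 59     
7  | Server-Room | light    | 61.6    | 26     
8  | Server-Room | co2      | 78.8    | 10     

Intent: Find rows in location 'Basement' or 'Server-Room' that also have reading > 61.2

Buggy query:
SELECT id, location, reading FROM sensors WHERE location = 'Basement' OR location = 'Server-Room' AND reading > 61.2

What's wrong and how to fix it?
Bug: AND binds tighter than OR, so this parses as location = 'Basement' OR (location = 'Server-Room' AND reading > 61.2)

Fix: Add parentheses around the OR so the AND applies to both alternatives

Corrected query:
SELECT id, location, reading FROM sensors WHERE (location = 'Basement' OR location = 'Server-Room') AND reading > 61.2

Result:
id | location    | reading
---+-------------+--------
1  | Basement    | 81.4   
3  | Server-Room | 68.9   
4  | Server-Room | 97.4   
7  | Server-Room | 61.6   
8  | Server-Room | 78.8   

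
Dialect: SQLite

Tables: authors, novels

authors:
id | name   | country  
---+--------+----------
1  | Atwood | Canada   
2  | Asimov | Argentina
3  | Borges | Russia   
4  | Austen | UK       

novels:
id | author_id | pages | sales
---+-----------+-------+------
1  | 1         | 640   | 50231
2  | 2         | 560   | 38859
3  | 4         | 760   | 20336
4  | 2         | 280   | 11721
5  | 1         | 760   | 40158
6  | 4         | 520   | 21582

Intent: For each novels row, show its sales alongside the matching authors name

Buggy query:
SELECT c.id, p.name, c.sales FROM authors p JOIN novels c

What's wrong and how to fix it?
Bug: JOIN with no ON clause produces a cartesian product; every novels row pairs with every authors row

Fix: Specify the join condition linking the foreign key to the parent id

Corrected query:
SELECT c.id, p.name, c.sales FROM authors p JOIN novels c ON c.author_id = p.id

Result:
id | name   | sales
---+--------+------
1  | Atwood | 50231
2  | Asimov | 38859
3  | Austen | 20336
4  | Asimov | 11721
5  | Atwood | 40158
6  | Austen | 21582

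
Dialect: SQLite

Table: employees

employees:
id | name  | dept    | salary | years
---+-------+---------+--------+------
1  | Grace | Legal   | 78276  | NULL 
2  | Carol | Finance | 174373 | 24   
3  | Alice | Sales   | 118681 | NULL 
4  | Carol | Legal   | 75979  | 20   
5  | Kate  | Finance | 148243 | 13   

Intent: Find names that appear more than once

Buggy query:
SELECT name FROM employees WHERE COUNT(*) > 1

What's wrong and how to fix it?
Bug: COUNT(*) is an aggregate and cannot be used in WHERE

Fix: Group first, then use HAVING for the count condition

Corrected query:
SELECT name FROM employees GROUP BY name HAVING COUNT(*) > 1

Result:
name 
-----
Carol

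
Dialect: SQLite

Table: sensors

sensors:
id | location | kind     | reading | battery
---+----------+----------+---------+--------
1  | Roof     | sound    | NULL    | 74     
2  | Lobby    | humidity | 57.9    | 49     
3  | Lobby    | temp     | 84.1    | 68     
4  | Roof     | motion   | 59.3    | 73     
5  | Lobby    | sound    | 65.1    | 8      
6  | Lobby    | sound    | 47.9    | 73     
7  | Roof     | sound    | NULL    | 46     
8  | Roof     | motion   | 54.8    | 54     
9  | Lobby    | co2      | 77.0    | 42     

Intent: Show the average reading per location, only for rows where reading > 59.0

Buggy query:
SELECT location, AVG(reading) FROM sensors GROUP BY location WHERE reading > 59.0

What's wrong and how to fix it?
Bug: WHERE cannot follow GROUP BY

Fix: Move the WHERE clause before GROUP BY

Corrected query:
SELECT location, AVG(reading) FROM sensors WHERE reading > 59.0 GROUP BY location

Result:
location | AVG(reading)
---------+-------------
Lobby    | 75.4        
Roof     | 59.3        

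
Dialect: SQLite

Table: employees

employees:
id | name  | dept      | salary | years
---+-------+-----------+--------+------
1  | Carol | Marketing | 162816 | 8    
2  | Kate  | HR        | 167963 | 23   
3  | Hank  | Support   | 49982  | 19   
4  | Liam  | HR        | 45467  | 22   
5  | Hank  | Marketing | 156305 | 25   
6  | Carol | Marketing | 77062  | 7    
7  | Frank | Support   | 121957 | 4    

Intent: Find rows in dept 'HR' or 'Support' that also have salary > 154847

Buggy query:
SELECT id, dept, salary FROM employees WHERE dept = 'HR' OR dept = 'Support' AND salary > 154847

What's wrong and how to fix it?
Bug: Without parentheses, AND is evaluated before OR, so the salary filter only applies to the 'Support' branch

Fix: Add parentheses around the OR so the AND applies to both alternatives

Corrected query:
SELECT id, dept, salary FROM employees WHERE (dept = 'HR' OR dept = 'Support') AND salary > 154847

Result:
id | dept | salary
---+------+-------
2  | HR   | 167963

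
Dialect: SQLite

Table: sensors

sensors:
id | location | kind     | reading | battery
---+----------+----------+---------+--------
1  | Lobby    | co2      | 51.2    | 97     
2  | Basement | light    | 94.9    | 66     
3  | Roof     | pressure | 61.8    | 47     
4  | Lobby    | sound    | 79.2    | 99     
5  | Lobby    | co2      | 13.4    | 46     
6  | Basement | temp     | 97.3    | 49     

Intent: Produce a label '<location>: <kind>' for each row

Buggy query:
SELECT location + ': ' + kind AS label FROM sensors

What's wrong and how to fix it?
Bug: '+' is numeric addition; on text columns SQLite converts them to 0 instead of concatenating

Fix: Replace + with || to concatenate text

Corrected query:
SELECT location || ': ' || kind AS label FROM sensors

Result:
label          
---------------
Lobby: co2     
Basement: light
Roof: pressure 
Lobby: sound   
Lobby: co2     
Basement: temp 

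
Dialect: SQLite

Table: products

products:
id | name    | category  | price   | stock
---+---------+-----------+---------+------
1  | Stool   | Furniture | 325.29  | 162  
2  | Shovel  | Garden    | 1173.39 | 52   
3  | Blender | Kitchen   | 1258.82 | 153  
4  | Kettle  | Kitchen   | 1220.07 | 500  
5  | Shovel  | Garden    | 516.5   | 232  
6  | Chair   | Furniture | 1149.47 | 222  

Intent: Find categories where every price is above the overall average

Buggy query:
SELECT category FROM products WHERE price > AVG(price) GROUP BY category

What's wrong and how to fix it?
Bug: WHERE evaluates per row before aggregation, so AVG() is unavailable

Fix: Use a subquery for AVG and a HAVING MIN(...) filter so the condition holds for every row in the group

Corrected query:
SELECT category FROM products GROUP BY category HAVING MIN(price) > (SELECT AVG(price) FROM products)

Result:
category
--------
Kitchen 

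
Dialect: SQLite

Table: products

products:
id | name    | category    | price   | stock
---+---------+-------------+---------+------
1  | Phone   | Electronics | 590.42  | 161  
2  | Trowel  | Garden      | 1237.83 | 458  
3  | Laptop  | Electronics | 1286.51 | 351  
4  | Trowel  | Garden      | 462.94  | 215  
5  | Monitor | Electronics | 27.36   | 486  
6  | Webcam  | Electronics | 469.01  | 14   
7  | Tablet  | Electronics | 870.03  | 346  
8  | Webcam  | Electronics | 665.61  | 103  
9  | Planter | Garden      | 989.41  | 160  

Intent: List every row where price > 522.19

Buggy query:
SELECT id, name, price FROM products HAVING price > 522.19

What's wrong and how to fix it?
Bug: This is a non-aggregate query (no GROUP BY, no aggregates), so in SQLite the HAVING clause is invalid here; a row-level condition belongs in WHERE

Fix: Use WHERE for row-level filtering

Corrected query:
SELECT id, name, price FROM products WHERE price > 522.19

Result:
id | name    | price  
---+---------+--------
1  | Phone   | 590.42 
2  | Trowel  | 1237.83
3  | Laptop  | 1286.51
7  | Tablet  | 870.03 
8  | Webcam  | 665.61 
9  | Planter | 989.41 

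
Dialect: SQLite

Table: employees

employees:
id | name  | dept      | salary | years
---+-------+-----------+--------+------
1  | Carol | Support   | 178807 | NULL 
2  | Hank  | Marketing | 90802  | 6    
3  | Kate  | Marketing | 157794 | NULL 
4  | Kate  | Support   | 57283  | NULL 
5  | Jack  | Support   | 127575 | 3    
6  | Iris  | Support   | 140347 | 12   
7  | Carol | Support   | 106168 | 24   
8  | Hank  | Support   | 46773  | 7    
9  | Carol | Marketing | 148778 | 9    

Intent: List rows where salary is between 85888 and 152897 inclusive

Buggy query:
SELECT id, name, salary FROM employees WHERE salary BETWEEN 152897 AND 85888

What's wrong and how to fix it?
Bug: BETWEEN expects the lower bound first; with 152897 AND 85888 the range is empty

Fix: Write BETWEEN 85888 AND 152897

Corrected query:
SELECT id, name, salary FROM employees WHERE salary BETWEEN 85888 AND 152897

Result:
id | name  | salary
---+-------+-------
2  | Hank  | 90802 
5  | Jack  | 127575
6  | Iris  | 140347
7  | Carol | 106168
9  | Carol | 148778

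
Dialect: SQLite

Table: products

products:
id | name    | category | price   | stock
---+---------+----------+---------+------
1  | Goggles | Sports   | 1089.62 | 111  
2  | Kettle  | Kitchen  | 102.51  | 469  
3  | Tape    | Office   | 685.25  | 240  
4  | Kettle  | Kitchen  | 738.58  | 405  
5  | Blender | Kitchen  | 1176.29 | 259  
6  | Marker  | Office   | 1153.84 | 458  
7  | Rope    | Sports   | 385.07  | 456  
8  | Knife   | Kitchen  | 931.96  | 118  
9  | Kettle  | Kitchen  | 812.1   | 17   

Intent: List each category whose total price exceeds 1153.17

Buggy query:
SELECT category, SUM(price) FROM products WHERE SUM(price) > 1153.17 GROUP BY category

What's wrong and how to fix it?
Bug: WHERE runs before GROUP BY, so aggregates aren't available there

Fix: Use HAVING (which filters groups after aggregation) instead of WHERE

Corrected query:
SELECT category, SUM(price) FROM products GROUP BY category HAVING SUM(price) > 1153.17

Result:
category | SUM(price)
---------+-----------
Kitchen  | 3761.44   
Office   | 1839.09   
Sports   | 1474.69   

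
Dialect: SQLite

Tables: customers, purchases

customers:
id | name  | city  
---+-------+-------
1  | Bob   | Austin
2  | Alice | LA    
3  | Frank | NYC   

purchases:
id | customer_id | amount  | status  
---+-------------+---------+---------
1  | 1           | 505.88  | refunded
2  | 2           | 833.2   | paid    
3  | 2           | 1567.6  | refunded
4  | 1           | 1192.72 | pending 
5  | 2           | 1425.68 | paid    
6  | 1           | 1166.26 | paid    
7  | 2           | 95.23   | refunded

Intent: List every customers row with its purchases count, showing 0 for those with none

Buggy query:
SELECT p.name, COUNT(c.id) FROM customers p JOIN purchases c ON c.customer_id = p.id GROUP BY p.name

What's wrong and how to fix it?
Bug: An inner join excludes parents with zero children

Fix: Switch to LEFT JOIN to retain unmatched parent rows

Corrected query:
SELECT p.name, COUNT(c.id) FROM customers p LEFT JOIN purchases c ON c.customer_id = p.id GROUP BY p.name

Result:
name  | COUNT(c.id)
------+------------
Alice | 4          
Bob   | 3          
Frank | 0          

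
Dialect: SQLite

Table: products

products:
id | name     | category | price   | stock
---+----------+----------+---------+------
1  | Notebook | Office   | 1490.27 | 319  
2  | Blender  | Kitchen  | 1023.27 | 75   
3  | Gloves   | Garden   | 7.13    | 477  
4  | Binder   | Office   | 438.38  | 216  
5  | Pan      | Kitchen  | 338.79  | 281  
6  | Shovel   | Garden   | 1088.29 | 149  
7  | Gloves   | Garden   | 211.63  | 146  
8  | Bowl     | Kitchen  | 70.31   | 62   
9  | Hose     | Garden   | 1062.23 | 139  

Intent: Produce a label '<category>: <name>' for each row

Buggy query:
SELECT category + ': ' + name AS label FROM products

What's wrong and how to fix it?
Bug: SQLite uses || for string concatenation; + coerces text to numbers (yielding 0)

Fix: Replace + with || to concatenate text

Corrected query:
SELECT category || ': ' || name AS label FROM products

Result:
label           
----------------
Office: Notebook
Kitchen: Blender
Garden: Gloves  
Office: Binder  
Kitchen: Pan    
Garden: Shovel  
Garden: Gloves  
Kitchen: Bowl   
Garden: Hose    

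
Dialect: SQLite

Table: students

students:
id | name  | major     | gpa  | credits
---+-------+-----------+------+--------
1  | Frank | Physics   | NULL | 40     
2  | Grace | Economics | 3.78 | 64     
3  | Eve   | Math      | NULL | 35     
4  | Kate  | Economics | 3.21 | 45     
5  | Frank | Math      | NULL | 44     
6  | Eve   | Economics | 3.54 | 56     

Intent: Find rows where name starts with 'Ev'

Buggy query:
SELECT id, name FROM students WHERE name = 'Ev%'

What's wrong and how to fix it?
Bug: Wildcards only work with LIKE; '=' treats '%' as a literal character

Fix: Use LIKE for wildcard pattern matching

Corrected query:
SELECT id, name FROM students WHERE name LIKE 'Ev%'

Result:
id | name
---+-----
3  | Eve 
6  | Eve 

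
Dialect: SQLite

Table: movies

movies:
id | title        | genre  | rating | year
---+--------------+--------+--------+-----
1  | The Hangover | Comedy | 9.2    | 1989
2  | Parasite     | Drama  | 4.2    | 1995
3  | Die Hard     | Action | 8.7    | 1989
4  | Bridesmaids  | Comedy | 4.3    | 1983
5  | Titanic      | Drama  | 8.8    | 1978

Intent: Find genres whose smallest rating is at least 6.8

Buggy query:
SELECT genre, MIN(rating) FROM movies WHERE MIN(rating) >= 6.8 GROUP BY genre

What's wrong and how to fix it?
Bug: MIN() in WHERE is a misuse of aggregate

Fix: Replace WHERE with HAVING after the GROUP BY

Corrected query:
SELECT genre, MIN(rating) FROM movies GROUP BY genre HAVING MIN(rating) >= 6.8

Result:
genre  | MIN(rating)
-------+------------
Action | 8.7        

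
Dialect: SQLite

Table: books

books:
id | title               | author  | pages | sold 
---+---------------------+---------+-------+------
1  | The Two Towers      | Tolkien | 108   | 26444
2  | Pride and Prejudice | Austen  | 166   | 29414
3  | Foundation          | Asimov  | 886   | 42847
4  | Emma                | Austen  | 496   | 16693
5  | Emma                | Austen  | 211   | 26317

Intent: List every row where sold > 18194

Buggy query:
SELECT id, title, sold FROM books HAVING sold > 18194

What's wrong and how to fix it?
Bug: This is a non-aggregate query (no GROUP BY, no aggregates), so in SQLite the HAVING clause is invalid here; a row-level condition belongs in WHERE

Fix: Use WHERE for row-level filtering

Corrected query:
SELECT id, title, sold FROM books WHERE sold > 18194

Result:
id | title               | sold 
---+---------------------+------
1  | The Two Towers      | 26444
2  | Pride and Prejudice | 29414
3  | Foundation          | 42847
5  | Emma                | 26317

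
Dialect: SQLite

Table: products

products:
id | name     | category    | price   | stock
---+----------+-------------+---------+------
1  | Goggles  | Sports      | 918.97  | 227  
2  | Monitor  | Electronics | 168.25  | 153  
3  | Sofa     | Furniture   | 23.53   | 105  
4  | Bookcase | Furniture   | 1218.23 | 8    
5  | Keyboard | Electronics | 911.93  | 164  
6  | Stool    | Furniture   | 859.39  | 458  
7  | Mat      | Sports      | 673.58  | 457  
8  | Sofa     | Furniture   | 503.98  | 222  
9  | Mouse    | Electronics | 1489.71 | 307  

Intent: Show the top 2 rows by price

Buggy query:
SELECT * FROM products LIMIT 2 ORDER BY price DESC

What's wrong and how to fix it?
Bug: ORDER BY cannot follow LIMIT; LIMIT is the final clause

Fix: Sort with ORDER BY, then apply LIMIT

Corrected query:
SELECT * FROM products ORDER BY price DESC LIMIT 2

Result:
id | name     | category    | price   | stock
---+----------+-------------+---------+------
9  | Mouse    | Electronics | 1489.71 | 307  
4  | Bookcase | Furniture   | 1218.23 | 8    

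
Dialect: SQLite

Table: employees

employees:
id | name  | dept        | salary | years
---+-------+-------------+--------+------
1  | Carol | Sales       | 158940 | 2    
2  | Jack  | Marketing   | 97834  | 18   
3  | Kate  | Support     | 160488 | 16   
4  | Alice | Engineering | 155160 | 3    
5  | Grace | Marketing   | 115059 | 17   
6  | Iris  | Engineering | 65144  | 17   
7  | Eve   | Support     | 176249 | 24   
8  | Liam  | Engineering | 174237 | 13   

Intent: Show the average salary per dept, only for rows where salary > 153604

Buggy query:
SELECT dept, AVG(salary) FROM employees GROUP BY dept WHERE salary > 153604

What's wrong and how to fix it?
Bug: WHERE cannot follow GROUP BY

Fix: Move the WHERE clause before GROUP BY

Corrected query:
SELECT dept, AVG(salary) FROM employees WHERE salary > 153604 GROUP BY dept

Result:
dept        | AVG(salary)
------------+------------
Engineering | 164698.5   
Sales       | 158940     
Support     | 168368.5   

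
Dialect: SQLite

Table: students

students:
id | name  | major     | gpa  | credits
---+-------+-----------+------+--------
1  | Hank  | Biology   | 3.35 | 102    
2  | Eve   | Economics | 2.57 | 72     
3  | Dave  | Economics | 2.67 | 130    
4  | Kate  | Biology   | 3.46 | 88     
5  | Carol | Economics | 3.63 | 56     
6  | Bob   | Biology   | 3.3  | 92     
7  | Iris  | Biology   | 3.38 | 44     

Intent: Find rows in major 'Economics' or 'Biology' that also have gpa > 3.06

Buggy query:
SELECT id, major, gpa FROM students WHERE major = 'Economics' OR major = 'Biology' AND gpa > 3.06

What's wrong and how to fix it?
Bug: Without parentheses, AND is evaluated before OR, so the gpa filter only applies to the 'Biology' branch

Fix: Add parentheses around the OR so the AND applies to both alternatives

Corrected query:
SELECT id, major, gpa FROM students WHERE (major = 'Economics' OR major = 'Biology') AND gpa > 3.06

Result:
id | major     | gpa 
---+-----------+-----
1  | Biology   | 3.35
4  | Biology   | 3.46
5  | Economics | 3.63
6  | Biology   | 3.3 
7  | Biology   | 3.38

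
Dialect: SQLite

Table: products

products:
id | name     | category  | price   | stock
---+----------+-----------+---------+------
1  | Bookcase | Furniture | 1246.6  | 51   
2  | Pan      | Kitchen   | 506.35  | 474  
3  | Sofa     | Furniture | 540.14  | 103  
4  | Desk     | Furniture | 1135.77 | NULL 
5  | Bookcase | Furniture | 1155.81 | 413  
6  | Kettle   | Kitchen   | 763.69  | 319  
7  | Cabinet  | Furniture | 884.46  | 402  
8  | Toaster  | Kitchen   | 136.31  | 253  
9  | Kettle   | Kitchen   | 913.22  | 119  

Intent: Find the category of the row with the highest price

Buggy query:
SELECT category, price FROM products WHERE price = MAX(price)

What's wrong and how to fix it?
Bug: WHERE is evaluated per row; an aggregate over the whole table isn't defined there

Fix: Use a subquery: WHERE price = (SELECT MAX(price) FROM products)

Corrected query:
SELECT category, price FROM products WHERE price = (SELECT MAX(price) FROM products)

Result:
category  | price 
----------+-------
Furniture | 1246.6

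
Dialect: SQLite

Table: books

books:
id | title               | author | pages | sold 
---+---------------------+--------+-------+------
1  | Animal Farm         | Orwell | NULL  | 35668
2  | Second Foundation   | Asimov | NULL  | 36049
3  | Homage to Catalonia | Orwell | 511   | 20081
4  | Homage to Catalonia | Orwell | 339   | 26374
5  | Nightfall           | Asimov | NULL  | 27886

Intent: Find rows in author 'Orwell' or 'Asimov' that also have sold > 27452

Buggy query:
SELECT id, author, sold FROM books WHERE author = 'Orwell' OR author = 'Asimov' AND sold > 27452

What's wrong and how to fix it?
Bug: AND binds tighter than OR, so this parses as author = 'Orwell' OR (author = 'Asimov' AND sold > 27452)

Fix: Add parentheses around the OR so the AND applies to both alternatives

Corrected query:
SELECT id, author, sold FROM books WHERE (author = 'Orwell' OR author = 'Asimov') AND sold > 27452

Result:
id | author | sold 
---+--------+------
1  | Orwell | 35668
2  | Asimov | 36049
5  | Asimov | 27886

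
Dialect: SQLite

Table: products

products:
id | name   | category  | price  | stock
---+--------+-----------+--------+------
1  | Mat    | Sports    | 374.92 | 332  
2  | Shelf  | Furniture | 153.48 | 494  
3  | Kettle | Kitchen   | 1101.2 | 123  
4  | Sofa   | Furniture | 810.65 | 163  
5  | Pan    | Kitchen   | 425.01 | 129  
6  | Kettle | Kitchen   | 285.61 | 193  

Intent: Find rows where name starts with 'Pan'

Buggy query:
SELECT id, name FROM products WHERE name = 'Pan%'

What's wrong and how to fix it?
Bug: Wildcards only work with LIKE; '=' treats '%' as a literal character

Fix: Use LIKE for wildcard pattern matching

Corrected query:
SELECT id, name FROM products WHERE name LIKE 'Pan%'

Result:
id | name
---+-----
5  | Pan 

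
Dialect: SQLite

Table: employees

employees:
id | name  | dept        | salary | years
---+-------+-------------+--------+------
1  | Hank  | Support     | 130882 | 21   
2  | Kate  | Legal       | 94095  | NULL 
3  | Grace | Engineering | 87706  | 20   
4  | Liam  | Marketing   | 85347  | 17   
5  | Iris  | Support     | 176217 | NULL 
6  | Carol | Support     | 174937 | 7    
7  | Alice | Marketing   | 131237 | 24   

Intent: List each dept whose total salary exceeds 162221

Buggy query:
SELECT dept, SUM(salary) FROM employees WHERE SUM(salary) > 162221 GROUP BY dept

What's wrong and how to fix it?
Bug: SUM(salary) is an aggregate, but WHERE filters rows before aggregation

Fix: Move the aggregate condition to a HAVING clause

Corrected query:
SELECT dept, SUM(salary) FROM employees GROUP BY dept HAVING SUM(salary) > 162221

Result:
dept      | SUM(salary)
----------+------------
Marketing | 216584     
Support   | 482036     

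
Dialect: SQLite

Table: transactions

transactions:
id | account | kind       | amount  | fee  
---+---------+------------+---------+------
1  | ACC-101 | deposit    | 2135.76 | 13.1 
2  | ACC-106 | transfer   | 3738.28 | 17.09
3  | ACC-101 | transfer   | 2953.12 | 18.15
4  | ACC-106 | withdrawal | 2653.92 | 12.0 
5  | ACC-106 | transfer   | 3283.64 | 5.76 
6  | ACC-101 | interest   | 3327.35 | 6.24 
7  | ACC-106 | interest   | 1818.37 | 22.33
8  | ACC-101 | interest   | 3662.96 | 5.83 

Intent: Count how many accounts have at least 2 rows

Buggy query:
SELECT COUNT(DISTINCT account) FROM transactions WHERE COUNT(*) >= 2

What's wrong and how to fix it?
Bug: WHERE filters individual rows, not groups, so a group-level COUNT is invalid there

Fix: Use a subquery that GROUPs and filters with HAVING, then count its rows

Corrected query:
SELECT COUNT(*) FROM (SELECT account FROM transactions GROUP BY account HAVING COUNT(*) >= 2)

Result:
COUNT(*)
--------
2       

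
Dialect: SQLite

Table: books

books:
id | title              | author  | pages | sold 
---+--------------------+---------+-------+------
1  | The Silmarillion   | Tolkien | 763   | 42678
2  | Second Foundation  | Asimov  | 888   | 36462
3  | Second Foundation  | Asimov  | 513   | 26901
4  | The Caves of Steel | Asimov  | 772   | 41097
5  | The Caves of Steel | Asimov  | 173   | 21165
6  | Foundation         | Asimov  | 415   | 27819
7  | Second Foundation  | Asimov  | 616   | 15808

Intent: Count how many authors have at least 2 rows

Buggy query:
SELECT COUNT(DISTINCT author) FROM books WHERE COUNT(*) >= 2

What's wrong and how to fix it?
Bug: COUNT(*) cannot appear in WHERE; the per-group count doesn't exist yet

Fix: Use a subquery that GROUPs and filters with HAVING, then count its rows

Corrected query:
SELECT COUNT(*) FROM (SELECT author FROM books GROUP BY author HAVING COUNT(*) >= 2)

Result:
COUNT(*)
--------
1       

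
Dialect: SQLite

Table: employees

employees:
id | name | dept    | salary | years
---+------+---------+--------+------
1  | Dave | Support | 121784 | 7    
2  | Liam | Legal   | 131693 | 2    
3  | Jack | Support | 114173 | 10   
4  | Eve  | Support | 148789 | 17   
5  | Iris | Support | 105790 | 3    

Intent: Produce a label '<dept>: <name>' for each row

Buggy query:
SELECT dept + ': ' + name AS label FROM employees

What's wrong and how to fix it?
Bug: SQLite uses || for string concatenation; + coerces text to numbers (yielding 0)

Fix: Use the || operator for string concatenation

Corrected query:
SELECT dept || ': ' || name AS label FROM employees

Result:
label        
-------------
Support: Dave
Legal: Liam  
Support: Jack
Support: Eve 
Support: Iris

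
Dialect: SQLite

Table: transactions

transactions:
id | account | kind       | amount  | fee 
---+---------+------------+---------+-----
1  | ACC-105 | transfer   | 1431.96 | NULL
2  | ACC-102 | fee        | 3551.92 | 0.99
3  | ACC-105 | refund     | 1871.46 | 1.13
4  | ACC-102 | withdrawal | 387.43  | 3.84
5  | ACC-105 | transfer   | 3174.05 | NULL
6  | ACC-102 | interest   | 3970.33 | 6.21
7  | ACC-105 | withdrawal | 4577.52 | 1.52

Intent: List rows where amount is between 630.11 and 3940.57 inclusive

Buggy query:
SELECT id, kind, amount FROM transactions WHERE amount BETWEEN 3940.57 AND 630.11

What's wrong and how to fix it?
Bug: The bounds are reversed; BETWEEN a AND b requires a <= b to match anything

Fix: Write BETWEEN 630.11 AND 3940.57

Corrected query:
SELECT id, kind, amount FROM transactions WHERE amount BETWEEN 630.11 AND 3940.57

Result:
id | kind     | amount 
---+----------+--------
1  | transfer | 1431.96
2  | fee      | 3551.92
3  | refund   | 1871.46
5  | transfer | 3174.05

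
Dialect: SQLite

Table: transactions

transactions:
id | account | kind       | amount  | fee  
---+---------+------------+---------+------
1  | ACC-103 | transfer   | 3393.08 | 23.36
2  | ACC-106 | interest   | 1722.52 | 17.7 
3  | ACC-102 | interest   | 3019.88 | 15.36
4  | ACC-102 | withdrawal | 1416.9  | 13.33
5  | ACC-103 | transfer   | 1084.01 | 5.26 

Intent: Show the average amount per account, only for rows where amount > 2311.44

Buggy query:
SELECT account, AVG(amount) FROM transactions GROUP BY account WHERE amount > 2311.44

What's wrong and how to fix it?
Bug: Row-level WHERE must come before GROUP BY in the clause order

Fix: Move the WHERE clause before GROUP BY

Corrected query:
SELECT account, AVG(amount) FROM transactions WHERE amount > 2311.44 GROUP BY account

Result:
account | AVG(amount)
--------+------------
ACC-102 | 3019.88    
ACC-103 | 3393.08    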